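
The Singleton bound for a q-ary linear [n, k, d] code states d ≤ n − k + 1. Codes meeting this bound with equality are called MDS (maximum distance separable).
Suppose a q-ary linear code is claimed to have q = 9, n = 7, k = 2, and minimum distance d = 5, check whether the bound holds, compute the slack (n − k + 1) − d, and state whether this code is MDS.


Singleton RHS = n − k + 1 = 6, slack = 1, bound satisfied, not MDS.

Singleton bound: d ≤ n − k + 1.
Here n = 7, k = 2, so n − k + 1 = 6.
Given d = 5, check d ≤ 6: YES.
Slack = (n − k + 1) − d = 1.
The code is NOT MDS (slack = 1 > 0).
Description: the claimed parameters are [7, 2, 5]_9; such a code would be non-MDS.


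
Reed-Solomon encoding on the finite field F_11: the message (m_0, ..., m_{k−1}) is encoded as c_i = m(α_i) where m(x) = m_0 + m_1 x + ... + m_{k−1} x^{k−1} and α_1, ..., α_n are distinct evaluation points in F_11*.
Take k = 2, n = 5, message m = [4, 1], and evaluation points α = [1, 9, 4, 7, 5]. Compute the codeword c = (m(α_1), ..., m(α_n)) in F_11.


c = [5, 2, 8, 0, 9]

Message polynomial: m(x) = 4 + 1·x (mod 11).
For each evaluation point α_i, compute m(α_i) mod 11:
  α_1 = 1: Horner steps 1 → 5, so m(1) = 5.
  α_2 = 9: Horner steps 1 → 2, so m(9) = 2.
  α_3 = 4: Horner steps 1 → 8, so m(4) = 8.
  α_4 = 7: Horner steps 1 → 0, so m(7) = 0.
  α_5 = 5: Horner steps 1 → 9, so m(5) = 9.
Codeword c = [5, 2, 8, 0, 9] ∈ F_11^5.


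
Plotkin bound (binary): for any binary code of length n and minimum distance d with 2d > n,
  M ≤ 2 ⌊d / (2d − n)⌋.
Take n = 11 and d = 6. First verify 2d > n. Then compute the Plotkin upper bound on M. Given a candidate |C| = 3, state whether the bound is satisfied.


Plotkin bound M ≤ 12; given |C| = 3 ≤ bound (satisfied).

Check applicability: 2d = 12, n = 11.
2d − n = 1 > 0, so Plotkin applies.
Compute d/(2d−n) = 6/1 ≈ 6.0000.
⌊d/(2d−n)⌋ = 6.
Plotkin bound: M ≤ 2·6 = 12.
Given |C| = 3, check: satisfied.
This |C| is below the Plotkin bound.


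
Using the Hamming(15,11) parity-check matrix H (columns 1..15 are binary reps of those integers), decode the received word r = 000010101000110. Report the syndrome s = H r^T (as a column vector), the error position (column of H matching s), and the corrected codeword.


s = (1, 0, 0, 0)^T, error position = 8, corrected codeword c = 000010111000110

Compute s = H r^T mod 2 one row at a time:
  s_1 = 0 + 1 + 0 + 0 + 0 + 1 + 1 + 0 = 3 ≡ 1 (mod 2).
  s_2 = 0 + 1 + 0 + 1 + 0 + 1 + 1 + 0 = 4 ≡ 0 (mod 2).
  s_3 = 0 + 0 + 0 + 1 + 0 + 0 + 1 + 0 = 2 ≡ 0 (mod 2).
  s_4 = 0 + 0 + 1 + 1 + 1 + 0 + 1 + 0 = 4 ≡ 0 (mod 2).
s = (1, 0, 0, 0)^T — this equals column 8 of H (binary 1000), so error is at position 8.
Correct: flip bit 8 of r = 000010101000110 to get c = 000010111000110.


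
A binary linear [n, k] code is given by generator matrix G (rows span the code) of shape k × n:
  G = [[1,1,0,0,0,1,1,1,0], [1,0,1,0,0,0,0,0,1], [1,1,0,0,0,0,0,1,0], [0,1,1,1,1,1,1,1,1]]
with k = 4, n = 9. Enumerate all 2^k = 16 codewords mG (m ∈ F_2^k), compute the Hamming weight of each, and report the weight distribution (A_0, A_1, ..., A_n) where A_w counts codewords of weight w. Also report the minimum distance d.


Weight distribution: A_0 = 1, A_2 = 2, A_3 = 2, A_4 = 2, A_5 = 4, A_6 = 2, A_7 = 2, A_8 = 1. Minimum distance d = 2.

Enumerate all 2^4 = 16 messages m ∈ F_2^4.
For each, compute codeword c = mG in F_2^9, then tally its weight.
  m = 0000 → c = 000000000, weight = 0.
  m = 1000 → c = 110001110, weight = 5.
  m = 0100 → c = 101000001, weight = 3.
  m = 1100 → c = 011001111, weight = 6.
  m = 0010 → c = 110000010, weight = 3.
  m = 1010 → c = 000001100, weight = 2.
  m = 0110 → c = 011000011, weight = 4.
  m = 1110 → c = 101001101, weight = 5.
  m = 0001 → c = 011111111, weight = 8.
  m = 1001 → c = 101110001, weight = 5.
  m = 0101 → c = 110111110, weight = 7.
  m = 1101 → c = 000110000, weight = 2.
  m = 0011 → c = 101111101, weight = 7.
  m = 1011 → c = 011110011, weight = 6.
  m = 0111 → c = 000111100, weight = 4.
  m = 1111 → c = 110110010, weight = 5.
Tally weights:
  weight 0: 1 codewords.
  weight 2: 2 codewords.
  weight 3: 2 codewords.
  weight 4: 2 codewords.
  weight 5: 4 codewords.
  weight 6: 2 codewords.
  weight 7: 2 codewords.
  weight 8: 1 codewords.
Minimum distance d = smallest w > 0 with A_w > 0 = 2.
Sanity: Σ A_w = 16 = 2^4 = 16 ✓.


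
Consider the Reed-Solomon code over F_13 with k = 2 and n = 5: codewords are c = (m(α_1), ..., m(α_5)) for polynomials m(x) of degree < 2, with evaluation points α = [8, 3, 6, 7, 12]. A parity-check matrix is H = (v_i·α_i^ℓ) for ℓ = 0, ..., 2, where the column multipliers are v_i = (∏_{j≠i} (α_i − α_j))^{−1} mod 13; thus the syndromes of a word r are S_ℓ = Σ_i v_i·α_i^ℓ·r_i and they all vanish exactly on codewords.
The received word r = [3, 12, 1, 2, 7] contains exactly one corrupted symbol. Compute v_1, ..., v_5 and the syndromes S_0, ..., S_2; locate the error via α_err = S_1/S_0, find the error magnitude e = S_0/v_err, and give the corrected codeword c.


S = (2, 6, 5), error at position 2, error magnitude e = 1, c = [3, 11, 1, 2, 7].

Step 1: column multipliers v_i = (∏_{j≠i}(α_i − α_j))^{−1} mod 13.
  i = 1 (α = 8): (8−3)(8−6)(8−7)(8−12) = 5·2·1·(−4) = −40 ≡ 12, so v_1 = 12^{−1} = 12 (mod 13).
  i = 2 (α = 3): (3−8)(3−6)(3−7)(3−12) = (−5)·(−3)·(−4)·(−9) = 540 ≡ 7, so v_2 = 7^{−1} = 2 (mod 13).
  i = 3 (α = 6): (6−8)(6−3)(6−7)(6−12) = (−2)·3·(−1)·(−6) = −36 ≡ 3, so v_3 = 3^{−1} = 9 (mod 13).
  i = 4 (α = 7): (7−8)(7−3)(7−6)(7−12) = (−1)·4·1·(−5) = 20 ≡ 7, so v_4 = 7^{−1} = 2 (mod 13).
  i = 5 (α = 12): (12−8)(12−3)(12−6)(12−7) = 4·9·6·5 = 1080 ≡ 1, so v_5 = 1^{−1} = 1 (mod 13).
  v = [12, 2, 9, 2, 1].
Step 2: syndromes of r = [3, 12, 1, 2, 7] (all sums mod 13).
  S_0 = Σ v_i r_i = 12·3 + 2·12 + 9·1 + 2·2 + 1·7 = 80 ≡ 2.
  S_1 = Σ v_i α_i r_i = 12·8·3 + 2·3·12 + 9·6·1 + 2·7·2 + 1·12·7 = 526 ≡ 6.
  α_i^2 mod 13 = [12, 9, 10, 10, 1].
  S_2 = Σ v_i α_i^2 r_i = 12·12·3 + 2·9·12 + 9·10·1 + 2·10·2 + 1·1·7 = 785 ≡ 5.
  S = (2, 6, 5) ≠ 0, so r is not a codeword (an error is present).
Step 3: locate the error. For a single error e at position i, S_ℓ = v_i·e·α_i^ℓ, so α_err = S_1/S_0.
  S_0^{−1} = 2^{−1} = 7 (mod 13), so α_err = 6·7 = 42 ≡ 3 = α_2. Error position i = 2.
  Consistency check: S_2/S_1 = 5·11 = 55 ≡ 3 = α_err ✓ (single-error assumption holds).
Step 4: error magnitude e = S_0/v_2 = S_0·∏_{j≠2}(α_2 − α_j) = 2·7 = 14 ≡ 1 (mod 13).
Step 5: correct position 2: c_2 = r_2 − e = 12 − 1 ≡ 11 (mod 13). Hence c = [3, 11, 1, 2, 7].
  Check: interpolating c through the α_i gives m(x) = 8 + 1·x (degree < 2) with m(α_i) = c_i for every i, so c is indeed a codeword.


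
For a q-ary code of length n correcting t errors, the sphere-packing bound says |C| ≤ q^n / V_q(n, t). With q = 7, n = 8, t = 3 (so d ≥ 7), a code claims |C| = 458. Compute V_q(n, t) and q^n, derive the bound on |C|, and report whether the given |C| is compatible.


V_q(n, t) = 13153, q^n = 5764801, Hamming bound = 438, |C| = 458 > bound (violated).

Step 1: Compute V_q(n, t) = Σ_{j=0}^3 C(n, j) (q−1)^j.
  j = 0: C(8,0)·(6)^0 = 1·1 = 1.
  j = 1: C(8,1)·(6)^1 = 8·6 = 48.
  j = 2: C(8,2)·(6)^2 = 28·36 = 1008.
  j = 3: C(8,3)·(6)^3 = 56·216 = 12096.
  V_q(n, t) = 1 + 48 + 1008 + 12096 = 13153.
Step 2: q^n = 7^8 = 5764801.
Step 3: Hamming bound ⌊q^n / V_q(n,t)⌋ = ⌊5764801/13153⌋ = 438.
Step 4: Compare |C| = 458 to 438: violated.
The claimed |C| lies above the Hamming bound, so no 7-ary code of length 8 with d ≥ 7 can have 458 codewords.


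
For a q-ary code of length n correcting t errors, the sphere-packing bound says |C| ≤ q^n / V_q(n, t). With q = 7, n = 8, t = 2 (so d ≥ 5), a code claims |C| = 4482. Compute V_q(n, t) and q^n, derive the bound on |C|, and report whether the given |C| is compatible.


V_q(n, t) = 1057, q^n = 5764801, Hamming bound = 5453, |C| = 4482 ≤ bound (satisfied).

Step 1: Compute V_q(n, t) = Σ_{j=0}^2 C(n, j) (q−1)^j.
  j = 0: C(8,0)·(6)^0 = 1·1 = 1.
  j = 1: C(8,1)·(6)^1 = 8·6 = 48.
  j = 2: C(8,2)·(6)^2 = 28·36 = 1008.
  V_q(n, t) = 1 + 48 + 1008 = 1057.
Step 2: q^n = 7^8 = 5764801.
Step 3: Hamming bound ⌊q^n / V_q(n,t)⌋ = ⌊5764801/1057⌋ = 5453.
Step 4: Compare |C| = 4482 to 5453: satisfied.
The claimed |C| lies below the Hamming bound.


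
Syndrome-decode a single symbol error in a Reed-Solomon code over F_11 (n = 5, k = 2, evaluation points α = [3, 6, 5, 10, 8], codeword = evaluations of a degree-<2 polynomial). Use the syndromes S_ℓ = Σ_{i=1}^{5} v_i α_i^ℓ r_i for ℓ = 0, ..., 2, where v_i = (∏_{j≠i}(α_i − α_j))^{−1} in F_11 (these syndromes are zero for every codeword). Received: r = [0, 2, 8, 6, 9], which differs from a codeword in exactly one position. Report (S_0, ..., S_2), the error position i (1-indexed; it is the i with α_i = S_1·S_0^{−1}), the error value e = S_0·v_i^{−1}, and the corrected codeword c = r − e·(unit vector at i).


S = (6, 3, 7), error at position 2, error magnitude e = 1, c = [0, 1, 8, 6, 9].

Step 1: column multipliers v_i = (∏_{j≠i}(α_i − α_j))^{−1} mod 11.
  i = 1 (α = 3): (3−6)(3−5)(3−10)(3−8) = (−3)·(−2)·(−7)·(−5) = 210 ≡ 1, so v_1 = 1^{−1} = 1 (mod 11).
  i = 2 (α = 6): (6−3)(6−5)(6−10)(6−8) = 3·1·(−4)·(−2) = 24 ≡ 2, so v_2 = 2^{−1} = 6 (mod 11).
  i = 3 (α = 5): (5−3)(5−6)(5−10)(5−8) = 2·(−1)·(−5)·(−3) = −30 ≡ 3, so v_3 = 3^{−1} = 4 (mod 11).
  i = 4 (α = 10): (10−3)(10−6)(10−5)(10−8) = 7·4·5·2 = 280 ≡ 5, so v_4 = 5^{−1} = 9 (mod 11).
  i = 5 (α = 8): (8−3)(8−6)(8−5)(8−10) = 5·2·3·(−2) = −60 ≡ 6, so v_5 = 6^{−1} = 2 (mod 11).
  v = [1, 6, 4, 9, 2].
Step 2: syndromes of r = [0, 2, 8, 6, 9] (all sums mod 11).
  S_0 = Σ v_i r_i = 1·0 + 6·2 + 4·8 + 9·6 + 2·9 = 116 ≡ 6.
  S_1 = Σ v_i α_i r_i = 1·3·0 + 6·6·2 + 4·5·8 + 9·10·6 + 2·8·9 = 916 ≡ 3.
  α_i^2 mod 11 = [9, 3, 3, 1, 9].
  S_2 = Σ v_i α_i^2 r_i = 1·9·0 + 6·3·2 + 4·3·8 + 9·1·6 + 2·9·9 = 348 ≡ 7.
  S = (6, 3, 7) ≠ 0, so r is not a codeword (an error is present).
Step 3: locate the error. For a single error e at position i, S_ℓ = v_i·e·α_i^ℓ, so α_err = S_1/S_0.
  S_0^{−1} = 6^{−1} = 2 (mod 11), so α_err = 3·2 = 6 ≡ 6 = α_2. Error position i = 2.
  Consistency check: S_2/S_1 = 7·4 = 28 ≡ 6 = α_err ✓ (single-error assumption holds).
Step 4: error magnitude e = S_0/v_2 = S_0·∏_{j≠2}(α_2 − α_j) = 6·2 = 12 ≡ 1 (mod 11).
Step 5: correct position 2: c_2 = r_2 − e = 2 − 1 ≡ 1 (mod 11). Hence c = [0, 1, 8, 6, 9].
  Check: interpolating c through the α_i gives m(x) = 10 + 4·x (degree < 2) with m(α_i) = c_i for every i, so c is indeed a codeword.


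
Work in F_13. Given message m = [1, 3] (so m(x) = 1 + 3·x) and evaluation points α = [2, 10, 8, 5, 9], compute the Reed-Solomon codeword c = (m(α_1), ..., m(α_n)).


c = [7, 5, 12, 3, 2]

Message polynomial: m(x) = 1 + 3·x (mod 13).
For each evaluation point α_i, compute m(α_i) mod 13:
  α_1 = 2: Horner steps 3 → 7, so m(2) = 7.
  α_2 = 10: Horner steps 3 → 5, so m(10) = 5.
  α_3 = 8: Horner steps 3 → 12, so m(8) = 12.
  α_4 = 5: Horner steps 3 → 3, so m(5) = 3.
  α_5 = 9: Horner steps 3 → 2, so m(9) = 2.
Codeword c = [7, 5, 12, 3, 2] ∈ F_13^5.


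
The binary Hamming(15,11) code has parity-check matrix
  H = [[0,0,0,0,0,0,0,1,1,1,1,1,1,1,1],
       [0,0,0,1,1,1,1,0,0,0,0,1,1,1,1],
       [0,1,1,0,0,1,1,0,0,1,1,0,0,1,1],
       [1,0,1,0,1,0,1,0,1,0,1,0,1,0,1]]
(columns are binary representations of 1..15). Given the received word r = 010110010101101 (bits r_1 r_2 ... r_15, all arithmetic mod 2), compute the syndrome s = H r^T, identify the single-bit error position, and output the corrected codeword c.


s = (1, 1, 1, 1)^T, error position = 15, corrected codeword c = 010110010101100

Compute s = H r^T mod 2 one row at a time:
  s_1 = 1 + 0 + 1 + 0 + 1 + 1 + 0 + 1 = 5 ≡ 1 (mod 2).
  s_2 = 1 + 1 + 0 + 0 + 1 + 1 + 0 + 1 = 5 ≡ 1 (mod 2).
  s_3 = 1 + 0 + 0 + 0 + 1 + 0 + 0 + 1 = 3 ≡ 1 (mod 2).
  s_4 = 0 + 0 + 1 + 0 + 0 + 0 + 1 + 1 = 3 ≡ 1 (mod 2).
s = (1, 1, 1, 1)^T — this equals column 15 of H (binary 1111), so error is at position 15.
Correct: flip bit 15 of r = 010110010101101 to get c = 010110010101100.


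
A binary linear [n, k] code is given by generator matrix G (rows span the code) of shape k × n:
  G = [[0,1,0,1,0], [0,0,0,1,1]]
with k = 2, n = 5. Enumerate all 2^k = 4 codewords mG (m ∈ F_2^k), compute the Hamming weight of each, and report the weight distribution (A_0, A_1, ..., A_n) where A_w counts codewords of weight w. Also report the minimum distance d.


Weight distribution: A_0 = 1, A_2 = 3. Minimum distance d = 2.

Enumerate all 2^2 = 4 messages m ∈ F_2^2.
For each, compute codeword c = mG in F_2^5, then tally its weight.
  m = 00 → c = 00000, weight = 0.
  m = 10 → c = 01010, weight = 2.
  m = 01 → c = 00011, weight = 2.
  m = 11 → c = 01001, weight = 2.
Tally weights:
  weight 0: 1 codewords.
  weight 2: 3 codewords.
Minimum distance d = smallest w > 0 with A_w > 0 = 2.
Sanity: Σ A_w = 4 = 2^2 = 4 ✓.


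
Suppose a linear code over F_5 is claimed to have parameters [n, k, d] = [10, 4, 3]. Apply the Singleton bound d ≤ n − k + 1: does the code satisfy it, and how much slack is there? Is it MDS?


Singleton RHS = n − k + 1 = 7, slack = 4, bound satisfied, not MDS.

Singleton bound: d ≤ n − k + 1.
Here n = 10, k = 4, so n − k + 1 = 7.
Given d = 3, check d ≤ 7: YES.
Slack = (n − k + 1) − d = 4.
The code is NOT MDS (slack = 4 > 0).
Description: the claimed parameters are [10, 4, 3]_5; such a code would be non-MDS.


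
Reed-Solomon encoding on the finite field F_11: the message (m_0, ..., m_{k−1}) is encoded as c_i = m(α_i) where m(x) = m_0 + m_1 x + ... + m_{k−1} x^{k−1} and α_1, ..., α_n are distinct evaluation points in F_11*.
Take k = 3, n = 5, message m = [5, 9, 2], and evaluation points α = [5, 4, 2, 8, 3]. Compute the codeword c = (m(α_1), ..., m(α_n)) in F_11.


c = [1, 7, 9, 7, 6]

Message polynomial: m(x) = 5 + 9·x + 2·x^2 (mod 11).
For each evaluation point α_i, compute m(α_i) mod 11:
  α_1 = 5: Horner steps 2 → 8 → 1, so m(5) = 1.
  α_2 = 4: Horner steps 2 → 6 → 7, so m(4) = 7.
  α_3 = 2: Horner steps 2 → 2 → 9, so m(2) = 9.
  α_4 = 8: Horner steps 2 → 3 → 7, so m(8) = 7.
  α_5 = 3: Horner steps 2 → 4 → 6, so m(3) = 6.
Codeword c = [1, 7, 9, 7, 6] ∈ F_11^5.


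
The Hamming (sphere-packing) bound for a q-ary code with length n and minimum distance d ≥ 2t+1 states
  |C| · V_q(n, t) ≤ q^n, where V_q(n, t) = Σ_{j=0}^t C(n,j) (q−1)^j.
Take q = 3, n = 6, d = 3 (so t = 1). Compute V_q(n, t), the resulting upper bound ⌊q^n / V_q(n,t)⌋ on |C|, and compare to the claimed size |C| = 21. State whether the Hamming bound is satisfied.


V_q(n, t) = 13, q^n = 729, Hamming bound = 56, |C| = 21 ≤ bound (satisfied).

Step 1: Compute V_q(n, t) = Σ_{j=0}^1 C(n, j) (q−1)^j.
  j = 0: C(6,0)·(2)^0 = 1·1 = 1.
  j = 1: C(6,1)·(2)^1 = 6·2 = 12.
  V_q(n, t) = 1 + 12 = 13.
Step 2: q^n = 3^6 = 729.
Step 3: Hamming bound ⌊q^n / V_q(n,t)⌋ = ⌊729/13⌋ = 56.
Step 4: Compare |C| = 21 to 56: satisfied.
The claimed |C| lies below the Hamming bound.


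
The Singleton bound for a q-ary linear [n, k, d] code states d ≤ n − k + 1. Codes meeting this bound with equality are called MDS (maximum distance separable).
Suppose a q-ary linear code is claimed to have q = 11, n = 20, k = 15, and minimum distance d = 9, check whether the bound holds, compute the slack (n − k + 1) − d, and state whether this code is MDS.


Singleton RHS = n − k + 1 = 6, slack = -3, bound violated (no such code; not MDS).

Singleton bound: d ≤ n − k + 1.
Here n = 20, k = 15, so n − k + 1 = 6.
Given d = 9, check d ≤ 6: NO.
Slack = (n − k + 1) − d = -3.
The slack is negative: d = 9 exceeds n − k + 1 = 6 by 3, so the Singleton bound is violated and no linear [20, 15, 9]_11 code can exist. In particular it is not MDS (MDS requires d = n − k + 1 exactly).
Description: the claimed parameters are [20, 15, 9]_11; such a code would be impossible (violates the Singleton bound).


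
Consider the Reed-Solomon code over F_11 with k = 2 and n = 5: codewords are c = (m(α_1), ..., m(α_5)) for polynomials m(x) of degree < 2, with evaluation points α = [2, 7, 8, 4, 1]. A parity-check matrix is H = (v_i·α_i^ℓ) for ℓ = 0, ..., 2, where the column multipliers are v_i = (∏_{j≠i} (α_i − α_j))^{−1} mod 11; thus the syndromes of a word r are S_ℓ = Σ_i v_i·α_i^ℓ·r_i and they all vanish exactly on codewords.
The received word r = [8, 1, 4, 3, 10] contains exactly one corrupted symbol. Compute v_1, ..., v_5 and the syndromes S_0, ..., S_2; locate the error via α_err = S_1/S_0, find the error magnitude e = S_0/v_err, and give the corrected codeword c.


S = (1, 1, 1), error at position 5, error magnitude e = 5, c = [8, 1, 4, 3, 5].

Step 1: column multipliers v_i = (∏_{j≠i}(α_i − α_j))^{−1} mod 11.
  i = 1 (α = 2): (2−7)(2−8)(2−4)(2−1) = (−5)·(−6)·(−2)·1 = −60 ≡ 6, so v_1 = 6^{−1} = 2 (mod 11).
  i = 2 (α = 7): (7−2)(7−8)(7−4)(7−1) = 5·(−1)·3·6 = −90 ≡ 9, so v_2 = 9^{−1} = 5 (mod 11).
  i = 3 (α = 8): (8−2)(8−7)(8−4)(8−1) = 6·1·4·7 = 168 ≡ 3, so v_3 = 3^{−1} = 4 (mod 11).
  i = 4 (α = 4): (4−2)(4−7)(4−8)(4−1) = 2·(−3)·(−4)·3 = 72 ≡ 6, so v_4 = 6^{−1} = 2 (mod 11).
  i = 5 (α = 1): (1−2)(1−7)(1−8)(1−4) = (−1)·(−6)·(−7)·(−3) = 126 ≡ 5, so v_5 = 5^{−1} = 9 (mod 11).
  v = [2, 5, 4, 2, 9].
Step 2: syndromes of r = [8, 1, 4, 3, 10] (all sums mod 11).
  S_0 = Σ v_i r_i = 2·8 + 5·1 + 4·4 + 2·3 + 9·10 = 133 ≡ 1.
  S_1 = Σ v_i α_i r_i = 2·2·8 + 5·7·1 + 4·8·4 + 2·4·3 + 9·1·10 = 309 ≡ 1.
  α_i^2 mod 11 = [4, 5, 9, 5, 1].
  S_2 = Σ v_i α_i^2 r_i = 2·4·8 + 5·5·1 + 4·9·4 + 2·5·3 + 9·1·10 = 353 ≡ 1.
  S = (1, 1, 1) ≠ 0, so r is not a codeword (an error is present).
Step 3: locate the error. For a single error e at position i, S_ℓ = v_i·e·α_i^ℓ, so α_err = S_1/S_0.
  S_0^{−1} = 1^{−1} = 1 (mod 11), so α_err = 1·1 = 1 ≡ 1 = α_5. Error position i = 5.
  Consistency check: S_2/S_1 = 1·1 = 1 ≡ 1 = α_err ✓ (single-error assumption holds).
Step 4: error magnitude e = S_0/v_5 = S_0·∏_{j≠5}(α_5 − α_j) = 1·5 = 5 ≡ 5 (mod 11).
Step 5: correct position 5: c_5 = r_5 − e = 10 − 5 ≡ 5 (mod 11). Hence c = [8, 1, 4, 3, 5].
  Check: interpolating c through the α_i gives m(x) = 2 + 3·x (degree < 2) with m(α_i) = c_i for every i, so c is indeed a codeword.


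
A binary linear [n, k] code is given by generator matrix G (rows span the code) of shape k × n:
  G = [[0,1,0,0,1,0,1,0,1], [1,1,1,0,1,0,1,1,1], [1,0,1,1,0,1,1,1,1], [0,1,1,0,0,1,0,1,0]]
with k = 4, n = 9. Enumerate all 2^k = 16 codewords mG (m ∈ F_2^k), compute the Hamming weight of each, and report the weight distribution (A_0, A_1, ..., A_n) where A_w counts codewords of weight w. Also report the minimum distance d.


Weight distribution: A_0 = 1, A_3 = 3, A_4 = 5, A_5 = 2, A_6 = 2, A_7 = 3. Minimum distance d = 3.

Enumerate all 2^4 = 16 messages m ∈ F_2^4.
For each, compute codeword c = mG in F_2^9, then tally its weight.
  m = 0000 → c = 000000000, weight = 0.
  m = 1000 → c = 010010101, weight = 4.
  m = 0100 → c = 111010111, weight = 7.
  m = 1100 → c = 101000010, weight = 3.
  m = 0010 → c = 101101111, weight = 7.
  m = 1010 → c = 111111010, weight = 7.
  m = 0110 → c = 010111000, weight = 4.
  m = 1110 → c = 000101101, weight = 4.
  m = 0001 → c = 011001010, weight = 4.
  m = 1001 → c = 001011111, weight = 6.
  m = 0101 → c = 100011101, weight = 5.
  m = 1101 → c = 110001000, weight = 3.
  m = 0011 → c = 110100101, weight = 5.
  m = 1011 → c = 100110000, weight = 3.
  m = 0111 → c = 001110010, weight = 4.
  m = 1111 → c = 011100111, weight = 6.
Tally weights:
  weight 0: 1 codewords.
  weight 3: 3 codewords.
  weight 4: 5 codewords.
  weight 5: 2 codewords.
  weight 6: 2 codewords.
  weight 7: 3 codewords.
Minimum distance d = smallest w > 0 with A_w > 0 = 3.
Sanity: Σ A_w = 16 = 2^4 = 16 ✓.


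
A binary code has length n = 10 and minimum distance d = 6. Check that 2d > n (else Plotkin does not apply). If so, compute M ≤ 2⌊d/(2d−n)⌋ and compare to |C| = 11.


Plotkin bound M ≤ 6; given |C| = 11 > bound (violated).

Check applicability: 2d = 12, n = 10.
2d − n = 2 > 0, so Plotkin applies.
Compute d/(2d−n) = 6/2 ≈ 3.0000.
⌊d/(2d−n)⌋ = 3.
Plotkin bound: M ≤ 2·3 = 6.
Given |C| = 11, check: VIOLATED.
This |C| is above the Plotkin bound, so no binary code with n = 10, d = 6 and 11 codewords exists.


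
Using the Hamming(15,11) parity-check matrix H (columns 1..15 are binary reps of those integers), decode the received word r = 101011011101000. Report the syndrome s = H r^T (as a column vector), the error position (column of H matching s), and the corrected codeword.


s = (0, 1, 1, 0)^T, error position = 6, corrected codeword c = 101010011101000

Compute s = H r^T mod 2 one row at a time:
  s_1 = 1 + 1 + 1 + 0 + 1 + 0 + 0 + 0 = 4 ≡ 0 (mod 2).
  s_2 = 0 + 1 + 1 + 0 + 1 + 0 + 0 + 0 = 3 ≡ 1 (mod 2).
  s_3 = 0 + 1 + 1 + 0 + 1 + 0 + 0 + 0 = 3 ≡ 1 (mod 2).
  s_4 = 1 + 1 + 1 + 0 + 1 + 0 + 0 + 0 = 4 ≡ 0 (mod 2).
s = (0, 1, 1, 0)^T — this equals column 6 of H (binary 0110), so error is at position 6.
Correct: flip bit 6 of r = 101011011101000 to get c = 101010011101000.


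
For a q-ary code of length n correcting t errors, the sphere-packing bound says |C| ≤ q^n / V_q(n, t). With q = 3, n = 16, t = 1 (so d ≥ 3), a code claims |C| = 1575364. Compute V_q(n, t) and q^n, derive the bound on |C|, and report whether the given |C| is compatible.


V_q(n, t) = 33, q^n = 43046721, Hamming bound = 1304446, |C| = 1575364 > bound (violated).

Step 1: Compute V_q(n, t) = Σ_{j=0}^1 C(n, j) (q−1)^j.
  j = 0: C(16,0)·(2)^0 = 1·1 = 1.
  j = 1: C(16,1)·(2)^1 = 16·2 = 32.
  V_q(n, t) = 1 + 32 = 33.
Step 2: q^n = 3^16 = 43046721.
Step 3: Hamming bound ⌊q^n / V_q(n,t)⌋ = ⌊43046721/33⌋ = 1304446.
Step 4: Compare |C| = 1575364 to 1304446: violated.
The claimed |C| lies above the Hamming bound, so no 3-ary code of length 16 with d ≥ 3 can have 1575364 codewords.


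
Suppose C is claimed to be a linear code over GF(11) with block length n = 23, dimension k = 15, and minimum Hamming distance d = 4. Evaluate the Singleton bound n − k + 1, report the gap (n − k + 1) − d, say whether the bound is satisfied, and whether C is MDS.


Singleton RHS = n − k + 1 = 9, slack = 5, bound satisfied, not MDS.

Singleton bound: d ≤ n − k + 1.
Here n = 23, k = 15, so n − k + 1 = 9.
Given d = 4, check d ≤ 9: YES.
Slack = (n − k + 1) − d = 5.
The code is NOT MDS (slack = 5 > 0).
Description: the claimed parameters are [23, 15, 4]_11; such a code would be non-MDS.


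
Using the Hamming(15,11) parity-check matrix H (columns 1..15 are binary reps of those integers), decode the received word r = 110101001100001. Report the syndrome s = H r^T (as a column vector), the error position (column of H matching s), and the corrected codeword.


s = (1, 1, 0, 1)^T, error position = 13, corrected codeword c = 110101001100101

Compute s = H r^T mod 2 one row at a time:
  s_1 = 0 + 1 + 1 + 0 + 0 + 0 + 0 + 1 = 3 ≡ 1 (mod 2).
  s_2 = 1 + 0 + 1 + 0 + 0 + 0 + 0 + 1 = 3 ≡ 1 (mod 2).
  s_3 = 1 + 0 + 1 + 0 + 1 + 0 + 0 + 1 = 4 ≡ 0 (mod 2).
  s_4 = 1 + 0 + 0 + 0 + 1 + 0 + 0 + 1 = 3 ≡ 1 (mod 2).
s = (1, 1, 0, 1)^T — this equals column 13 of H (binary 1101), so error is at position 13.
Correct: flip bit 13 of r = 110101001100001 to get c = 110101001100101.


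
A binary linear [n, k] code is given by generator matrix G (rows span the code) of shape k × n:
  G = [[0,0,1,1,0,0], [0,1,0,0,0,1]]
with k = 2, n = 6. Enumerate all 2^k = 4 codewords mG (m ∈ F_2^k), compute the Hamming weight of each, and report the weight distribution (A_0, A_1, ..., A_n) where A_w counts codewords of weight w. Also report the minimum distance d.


Weight distribution: A_0 = 1, A_2 = 2, A_4 = 1. Minimum distance d = 2.

Enumerate all 2^2 = 4 messages m ∈ F_2^2.
For each, compute codeword c = mG in F_2^6, then tally its weight.
  m = 00 → c = 000000, weight = 0.
  m = 10 → c = 001100, weight = 2.
  m = 01 → c = 010001, weight = 2.
  m = 11 → c = 011101, weight = 4.
Tally weights:
  weight 0: 1 codewords.
  weight 2: 2 codewords.
  weight 4: 1 codewords.
Minimum distance d = smallest w > 0 with A_w > 0 = 2.
Sanity: Σ A_w = 4 = 2^2 = 4 ✓.


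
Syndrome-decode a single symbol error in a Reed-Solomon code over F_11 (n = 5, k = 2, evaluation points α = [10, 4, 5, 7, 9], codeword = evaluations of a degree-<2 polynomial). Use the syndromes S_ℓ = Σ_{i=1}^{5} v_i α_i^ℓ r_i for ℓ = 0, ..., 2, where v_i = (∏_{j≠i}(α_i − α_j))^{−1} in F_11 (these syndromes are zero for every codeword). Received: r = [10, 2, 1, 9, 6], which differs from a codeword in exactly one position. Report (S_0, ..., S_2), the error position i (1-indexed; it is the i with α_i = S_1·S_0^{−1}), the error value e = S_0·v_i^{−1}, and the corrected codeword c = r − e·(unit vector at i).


S = (8, 10, 7), error at position 2, error magnitude e = 5, c = [10, 8, 1, 9, 6].

Step 1: column multipliers v_i = (∏_{j≠i}(α_i − α_j))^{−1} mod 11.
  i = 1 (α = 10): (10−4)(10−5)(10−7)(10−9) = 6·5·3·1 = 90 ≡ 2, so v_1 = 2^{−1} = 6 (mod 11).
  i = 2 (α = 4): (4−10)(4−5)(4−7)(4−9) = (−6)·(−1)·(−3)·(−5) = 90 ≡ 2, so v_2 = 2^{−1} = 6 (mod 11).
  i = 3 (α = 5): (5−10)(5−4)(5−7)(5−9) = (−5)·1·(−2)·(−4) = −40 ≡ 4, so v_3 = 4^{−1} = 3 (mod 11).
  i = 4 (α = 7): (7−10)(7−4)(7−5)(7−9) = (−3)·3·2·(−2) = 36 ≡ 3, so v_4 = 3^{−1} = 4 (mod 11).
  i = 5 (α = 9): (9−10)(9−4)(9−5)(9−7) = (−1)·5·4·2 = −40 ≡ 4, so v_5 = 4^{−1} = 3 (mod 11).
  v = [6, 6, 3, 4, 3].
Step 2: syndromes of r = [10, 2, 1, 9, 6] (all sums mod 11).
  S_0 = Σ v_i r_i = 6·10 + 6·2 + 3·1 + 4·9 + 3·6 = 129 ≡ 8.
  S_1 = Σ v_i α_i r_i = 6·10·10 + 6·4·2 + 3·5·1 + 4·7·9 + 3·9·6 = 1077 ≡ 10.
  α_i^2 mod 11 = [1, 5, 3, 5, 4].
  S_2 = Σ v_i α_i^2 r_i = 6·1·10 + 6·5·2 + 3·3·1 + 4·5·9 + 3·4·6 = 381 ≡ 7.
  S = (8, 10, 7) ≠ 0, so r is not a codeword (an error is present).
Step 3: locate the error. For a single error e at position i, S_ℓ = v_i·e·α_i^ℓ, so α_err = S_1/S_0.
  S_0^{−1} = 8^{−1} = 7 (mod 11), so α_err = 10·7 = 70 ≡ 4 = α_2. Error position i = 2.
  Consistency check: S_2/S_1 = 7·10 = 70 ≡ 4 = α_err ✓ (single-error assumption holds).
Step 4: error magnitude e = S_0/v_2 = S_0·∏_{j≠2}(α_2 − α_j) = 8·2 = 16 ≡ 5 (mod 11).
Step 5: correct position 2: c_2 = r_2 − e = 2 − 5 ≡ 8 (mod 11). Hence c = [10, 8, 1, 9, 6].
  Check: interpolating c through the α_i gives m(x) = 3 + 4·x (degree < 2) with m(α_i) = c_i for every i, so c is indeed a codeword.


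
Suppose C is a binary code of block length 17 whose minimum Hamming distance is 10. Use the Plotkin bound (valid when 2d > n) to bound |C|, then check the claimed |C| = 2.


Plotkin bound M ≤ 6; given |C| = 2 ≤ bound (satisfied).

Check applicability: 2d = 20, n = 17.
2d − n = 3 > 0, so Plotkin applies.
Compute d/(2d−n) = 10/3 ≈ 3.3333.
⌊d/(2d−n)⌋ = 3.
Plotkin bound: M ≤ 2·3 = 6.
Given |C| = 2, check: satisfied.
This |C| is below the Plotkin bound.


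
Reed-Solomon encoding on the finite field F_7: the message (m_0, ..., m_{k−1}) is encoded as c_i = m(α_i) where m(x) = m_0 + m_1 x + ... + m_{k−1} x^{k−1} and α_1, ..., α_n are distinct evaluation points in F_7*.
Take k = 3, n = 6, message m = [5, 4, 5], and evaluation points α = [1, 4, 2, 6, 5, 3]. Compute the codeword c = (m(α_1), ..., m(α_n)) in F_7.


c = [0, 3, 5, 6, 3, 6]

Message polynomial: m(x) = 5 + 4·x + 5·x^2 (mod 7).
For each evaluation point α_i, compute m(α_i) mod 7:
  α_1 = 1: Horner steps 5 → 2 → 0, so m(1) = 0.
  α_2 = 4: Horner steps 5 → 3 → 3, so m(4) = 3.
  α_3 = 2: Horner steps 5 → 0 → 5, so m(2) = 5.
  α_4 = 6: Horner steps 5 → 6 → 6, so m(6) = 6.
  α_5 = 5: Horner steps 5 → 1 → 3, so m(5) = 3.
  α_6 = 3: Horner steps 5 → 5 → 6, so m(3) = 6.
Codeword c = [0, 3, 5, 6, 3, 6] ∈ F_7^6.


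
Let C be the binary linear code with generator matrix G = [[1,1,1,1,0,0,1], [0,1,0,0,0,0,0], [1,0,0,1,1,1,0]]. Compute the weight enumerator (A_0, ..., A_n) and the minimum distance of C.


Weight distribution: A_0 = 1, A_1 = 1, A_4 = 3, A_5 = 3. Minimum distance d = 1.

Enumerate all 2^3 = 8 messages m ∈ F_2^3.
For each, compute codeword c = mG in F_2^7, then tally its weight.
  m = 000 → c = 0000000, weight = 0.
  m = 100 → c = 1111001, weight = 5.
  m = 010 → c = 0100000, weight = 1.
  m = 110 → c = 1011001, weight = 4.
  m = 001 → c = 1001110, weight = 4.
  m = 101 → c = 0110111, weight = 5.
  m = 011 → c = 1101110, weight = 5.
  m = 111 → c = 0010111, weight = 4.
Tally weights:
  weight 0: 1 codewords.
  weight 1: 1 codewords.
  weight 4: 3 codewords.
  weight 5: 3 codewords.
Minimum distance d = smallest w > 0 with A_w > 0 = 1.
Sanity: Σ A_w = 8 = 2^3 = 8 ✓.


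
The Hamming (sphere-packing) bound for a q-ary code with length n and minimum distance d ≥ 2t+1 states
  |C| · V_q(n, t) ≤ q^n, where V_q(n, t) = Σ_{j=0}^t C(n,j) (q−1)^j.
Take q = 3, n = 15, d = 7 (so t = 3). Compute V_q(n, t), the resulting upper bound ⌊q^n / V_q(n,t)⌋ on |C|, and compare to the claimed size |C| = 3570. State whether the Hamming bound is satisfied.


V_q(n, t) = 4091, q^n = 14348907, Hamming bound = 3507, |C| = 3570 > bound (violated).

Step 1: Compute V_q(n, t) = Σ_{j=0}^3 C(n, j) (q−1)^j.
  j = 0: C(15,0)·(2)^0 = 1·1 = 1.
  j = 1: C(15,1)·(2)^1 = 15·2 = 30.
  j = 2: C(15,2)·(2)^2 = 105·4 = 420.
  j = 3: C(15,3)·(2)^3 = 455·8 = 3640.
  V_q(n, t) = 1 + 30 + 420 + 3640 = 4091.
Step 2: q^n = 3^15 = 14348907.
Step 3: Hamming bound ⌊q^n / V_q(n,t)⌋ = ⌊14348907/4091⌋ = 3507.
Step 4: Compare |C| = 3570 to 3507: violated.
The claimed |C| lies above the Hamming bound, so no 3-ary code of length 15 with d ≥ 7 can have 3570 codewords.


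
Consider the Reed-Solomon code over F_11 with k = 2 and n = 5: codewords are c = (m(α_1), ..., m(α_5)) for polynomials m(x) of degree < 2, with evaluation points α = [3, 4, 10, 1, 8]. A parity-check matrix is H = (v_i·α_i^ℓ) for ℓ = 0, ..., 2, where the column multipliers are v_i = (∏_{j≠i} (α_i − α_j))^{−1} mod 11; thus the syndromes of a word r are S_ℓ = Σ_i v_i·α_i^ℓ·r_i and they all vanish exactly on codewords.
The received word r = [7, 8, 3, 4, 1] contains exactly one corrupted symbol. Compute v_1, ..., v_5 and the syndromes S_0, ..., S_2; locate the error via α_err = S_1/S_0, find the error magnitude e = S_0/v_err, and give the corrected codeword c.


S = (8, 8, 8), error at position 4, error magnitude e = 10, c = [7, 8, 3, 5, 1].

Step 1: column multipliers v_i = (∏_{j≠i}(α_i − α_j))^{−1} mod 11.
  i = 1 (α = 3): (3−4)(3−10)(3−1)(3−8) = (−1)·(−7)·2·(−5) = −70 ≡ 7, so v_1 = 7^{−1} = 8 (mod 11).
  i = 2 (α = 4): (4−3)(4−10)(4−1)(4−8) = 1·(−6)·3·(−4) = 72 ≡ 6, so v_2 = 6^{−1} = 2 (mod 11).
  i = 3 (α = 10): (10−3)(10−4)(10−1)(10−8) = 7·6·9·2 = 756 ≡ 8, so v_3 = 8^{−1} = 7 (mod 11).
  i = 4 (α = 1): (1−3)(1−4)(1−10)(1−8) = (−2)·(−3)·(−9)·(−7) = 378 ≡ 4, so v_4 = 4^{−1} = 3 (mod 11).
  i = 5 (α = 8): (8−3)(8−4)(8−10)(8−1) = 5·4·(−2)·7 = −280 ≡ 6, so v_5 = 6^{−1} = 2 (mod 11).
  v = [8, 2, 7, 3, 2].
Step 2: syndromes of r = [7, 8, 3, 4, 1] (all sums mod 11).
  S_0 = Σ v_i r_i = 8·7 + 2·8 + 7·3 + 3·4 + 2·1 = 107 ≡ 8.
  S_1 = Σ v_i α_i r_i = 8·3·7 + 2·4·8 + 7·10·3 + 3·1·4 + 2·8·1 = 470 ≡ 8.
  α_i^2 mod 11 = [9, 5, 1, 1, 9].
  S_2 = Σ v_i α_i^2 r_i = 8·9·7 + 2·5·8 + 7·1·3 + 3·1·4 + 2·9·1 = 635 ≡ 8.
  S = (8, 8, 8) ≠ 0, so r is not a codeword (an error is present).
Step 3: locate the error. For a single error e at position i, S_ℓ = v_i·e·α_i^ℓ, so α_err = S_1/S_0.
  S_0^{−1} = 8^{−1} = 7 (mod 11), so α_err = 8·7 = 56 ≡ 1 = α_4. Error position i = 4.
  Consistency check: S_2/S_1 = 8·7 = 56 ≡ 1 = α_err ✓ (single-error assumption holds).
Step 4: error magnitude e = S_0/v_4 = S_0·∏_{j≠4}(α_4 − α_j) = 8·4 = 32 ≡ 10 (mod 11).
Step 5: correct position 4: c_4 = r_4 − e = 4 − 10 ≡ 5 (mod 11). Hence c = [7, 8, 3, 5, 1].
  Check: interpolating c through the α_i gives m(x) = 4 + 1·x (degree < 2) with m(α_i) = c_i for every i, so c is indeed a codeword.


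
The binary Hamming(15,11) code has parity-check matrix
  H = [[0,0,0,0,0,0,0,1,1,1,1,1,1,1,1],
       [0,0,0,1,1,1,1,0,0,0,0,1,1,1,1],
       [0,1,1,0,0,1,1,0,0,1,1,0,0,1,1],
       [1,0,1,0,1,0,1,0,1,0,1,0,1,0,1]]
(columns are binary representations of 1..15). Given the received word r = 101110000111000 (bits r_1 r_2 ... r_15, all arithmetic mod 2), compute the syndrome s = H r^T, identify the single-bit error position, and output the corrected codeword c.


s = (1, 1, 1, 0)^T, error position = 14, corrected codeword c = 101110000111010

Compute s = H r^T mod 2 one row at a time:
  s_1 = 0 + 0 + 1 + 1 + 1 + 0 + 0 + 0 = 3 ≡ 1 (mod 2).
  s_2 = 1 + 1 + 0 + 0 + 1 + 0 + 0 + 0 = 3 ≡ 1 (mod 2).
  s_3 = 0 + 1 + 0 + 0 + 1 + 1 + 0 + 0 = 3 ≡ 1 (mod 2).
  s_4 = 1 + 1 + 1 + 0 + 0 + 1 + 0 + 0 = 4 ≡ 0 (mod 2).
s = (1, 1, 1, 0)^T — this equals column 14 of H (binary 1110), so error is at position 14.
Correct: flip bit 14 of r = 101110000111000 to get c = 101110000111010.


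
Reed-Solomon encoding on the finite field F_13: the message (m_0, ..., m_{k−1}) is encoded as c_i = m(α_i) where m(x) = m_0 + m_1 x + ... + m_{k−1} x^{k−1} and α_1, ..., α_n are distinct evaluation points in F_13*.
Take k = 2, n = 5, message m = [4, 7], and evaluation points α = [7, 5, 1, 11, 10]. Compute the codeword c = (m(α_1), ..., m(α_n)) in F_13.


c = [1, 0, 11, 3, 9]

Message polynomial: m(x) = 4 + 7·x (mod 13).
For each evaluation point α_i, compute m(α_i) mod 13:
  α_1 = 7: Horner steps 7 → 1, so m(7) = 1.
  α_2 = 5: Horner steps 7 → 0, so m(5) = 0.
  α_3 = 1: Horner steps 7 → 11, so m(1) = 11.
  α_4 = 11: Horner steps 7 → 3, so m(11) = 3.
  α_5 = 10: Horner steps 7 → 9, so m(10) = 9.
Codeword c = [1, 0, 11, 3, 9] ∈ F_13^5.


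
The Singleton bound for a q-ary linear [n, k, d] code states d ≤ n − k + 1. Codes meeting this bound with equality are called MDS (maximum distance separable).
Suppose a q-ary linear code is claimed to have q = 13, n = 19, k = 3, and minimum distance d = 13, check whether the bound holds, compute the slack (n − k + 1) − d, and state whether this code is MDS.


Singleton RHS = n − k + 1 = 17, slack = 4, bound satisfied, not MDS.

Singleton bound: d ≤ n − k + 1.
Here n = 19, k = 3, so n − k + 1 = 17.
Given d = 13, check d ≤ 17: YES.
Slack = (n − k + 1) − d = 4.
The code is NOT MDS (slack = 4 > 0).
Description: the claimed parameters are [19, 3, 13]_13; such a code would be non-MDS.


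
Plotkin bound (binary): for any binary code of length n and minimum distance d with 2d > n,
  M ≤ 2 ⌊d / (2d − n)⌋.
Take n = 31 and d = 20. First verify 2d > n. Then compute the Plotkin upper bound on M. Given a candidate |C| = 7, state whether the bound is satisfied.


Plotkin bound M ≤ 4; given |C| = 7 > bound (violated).

Check applicability: 2d = 40, n = 31.
2d − n = 9 > 0, so Plotkin applies.
Compute d/(2d−n) = 20/9 ≈ 2.2222.
⌊d/(2d−n)⌋ = 2.
Plotkin bound: M ≤ 2·2 = 4.
Given |C| = 7, check: VIOLATED.
This |C| is above the Plotkin bound, so no binary code with n = 31, d = 20 and 7 codewords exists.


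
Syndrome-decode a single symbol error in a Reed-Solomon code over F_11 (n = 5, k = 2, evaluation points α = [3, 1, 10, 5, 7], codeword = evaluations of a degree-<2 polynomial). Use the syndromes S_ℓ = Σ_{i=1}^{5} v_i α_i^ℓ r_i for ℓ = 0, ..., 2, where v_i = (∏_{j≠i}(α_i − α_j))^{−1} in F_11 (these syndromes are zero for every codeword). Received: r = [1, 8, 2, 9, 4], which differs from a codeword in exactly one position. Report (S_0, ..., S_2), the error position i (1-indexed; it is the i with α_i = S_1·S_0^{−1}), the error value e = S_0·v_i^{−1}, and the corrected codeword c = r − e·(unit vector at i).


S = (1, 3, 9), error at position 1, error magnitude e = 9, c = [3, 8, 2, 9, 4].

Step 1: column multipliers v_i = (∏_{j≠i}(α_i − α_j))^{−1} mod 11.
  i = 1 (α = 3): (3−1)(3−10)(3−5)(3−7) = 2·(−7)·(−2)·(−4) = −112 ≡ 9, so v_1 = 9^{−1} = 5 (mod 11).
  i = 2 (α = 1): (1−3)(1−10)(1−5)(1−7) = (−2)·(−9)·(−4)·(−6) = 432 ≡ 3, so v_2 = 3^{−1} = 4 (mod 11).
  i = 3 (α = 10): (10−3)(10−1)(10−5)(10−7) = 7·9·5·3 = 945 ≡ 10, so v_3 = 10^{−1} = 10 (mod 11).
  i = 4 (α = 5): (5−3)(5−1)(5−10)(5−7) = 2·4·(−5)·(−2) = 80 ≡ 3, so v_4 = 3^{−1} = 4 (mod 11).
  i = 5 (α = 7): (7−3)(7−1)(7−10)(7−5) = 4·6·(−3)·2 = −144 ≡ 10, so v_5 = 10^{−1} = 10 (mod 11).
  v = [5, 4, 10, 4, 10].
Step 2: syndromes of r = [1, 8, 2, 9, 4] (all sums mod 11).
  S_0 = Σ v_i r_i = 5·1 + 4·8 + 10·2 + 4·9 + 10·4 = 133 ≡ 1.
  S_1 = Σ v_i α_i r_i = 5·3·1 + 4·1·8 + 10·10·2 + 4·5·9 + 10·7·4 = 707 ≡ 3.
  α_i^2 mod 11 = [9, 1, 1, 3, 5].
  S_2 = Σ v_i α_i^2 r_i = 5·9·1 + 4·1·8 + 10·1·2 + 4·3·9 + 10·5·4 = 405 ≡ 9.
  S = (1, 3, 9) ≠ 0, so r is not a codeword (an error is present).
Step 3: locate the error. For a single error e at position i, S_ℓ = v_i·e·α_i^ℓ, so α_err = S_1/S_0.
  S_0^{−1} = 1^{−1} = 1 (mod 11), so α_err = 3·1 = 3 ≡ 3 = α_1. Error position i = 1.
  Consistency check: S_2/S_1 = 9·4 = 36 ≡ 3 = α_err ✓ (single-error assumption holds).
Step 4: error magnitude e = S_0/v_1 = S_0·∏_{j≠1}(α_1 − α_j) = 1·9 = 9 ≡ 9 (mod 11).
Step 5: correct position 1: c_1 = r_1 − e = 1 − 9 ≡ 3 (mod 11). Hence c = [3, 8, 2, 9, 4].
  Check: interpolating c through the α_i gives m(x) = 5 + 3·x (degree < 2) with m(α_i) = c_i for every i, so c is indeed a codeword.


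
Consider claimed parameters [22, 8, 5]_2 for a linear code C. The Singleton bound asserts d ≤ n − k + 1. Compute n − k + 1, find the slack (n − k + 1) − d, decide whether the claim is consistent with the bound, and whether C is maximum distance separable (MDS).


Singleton RHS = n − k + 1 = 15, slack = 10, bound satisfied, not MDS.

Singleton bound: d ≤ n − k + 1.
Here n = 22, k = 8, so n − k + 1 = 15.
Given d = 5, check d ≤ 15: YES.
Slack = (n − k + 1) − d = 10.
The code is NOT MDS (slack = 10 > 0).
Description: the claimed parameters are [22, 8, 5]_2; such a code would be non-MDS.


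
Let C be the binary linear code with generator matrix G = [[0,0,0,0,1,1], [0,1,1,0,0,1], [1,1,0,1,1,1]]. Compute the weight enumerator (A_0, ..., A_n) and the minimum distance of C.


Weight distribution: A_0 = 1, A_2 = 1, A_3 = 3, A_4 = 2, A_5 = 1. Minimum distance d = 2.

Enumerate all 2^3 = 8 messages m ∈ F_2^3.
For each, compute codeword c = mG in F_2^6, then tally its weight.
  m = 000 → c = 000000, weight = 0.
  m = 100 → c = 000011, weight = 2.
  m = 010 → c = 011001, weight = 3.
  m = 110 → c = 011010, weight = 3.
  m = 001 → c = 110111, weight = 5.
  m = 101 → c = 110100, weight = 3.
  m = 011 → c = 101110, weight = 4.
  m = 111 → c = 101101, weight = 4.
Tally weights:
  weight 0: 1 codewords.
  weight 2: 1 codewords.
  weight 3: 3 codewords.
  weight 4: 2 codewords.
  weight 5: 1 codewords.
Minimum distance d = smallest w > 0 with A_w > 0 = 2.
Sanity: Σ A_w = 8 = 2^3 = 8 ✓.


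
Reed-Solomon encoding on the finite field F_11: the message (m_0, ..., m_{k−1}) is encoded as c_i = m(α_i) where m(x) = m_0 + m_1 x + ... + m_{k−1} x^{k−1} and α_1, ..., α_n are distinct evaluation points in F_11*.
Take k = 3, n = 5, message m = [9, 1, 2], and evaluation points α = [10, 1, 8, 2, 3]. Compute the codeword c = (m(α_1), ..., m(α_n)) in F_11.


c = [10, 1, 2, 8, 8]

Message polynomial: m(x) = 9 + 1·x + 2·x^2 (mod 11).
For each evaluation point α_i, compute m(α_i) mod 11:
  α_1 = 10: Horner steps 2 → 10 → 10, so m(10) = 10.
  α_2 = 1: Horner steps 2 → 3 → 1, so m(1) = 1.
  α_3 = 8: Horner steps 2 → 6 → 2, so m(8) = 2.
  α_4 = 2: Horner steps 2 → 5 → 8, so m(2) = 8.
  α_5 = 3: Horner steps 2 → 7 → 8, so m(3) = 8.
Codeword c = [10, 1, 2, 8, 8] ∈ F_11^5.
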